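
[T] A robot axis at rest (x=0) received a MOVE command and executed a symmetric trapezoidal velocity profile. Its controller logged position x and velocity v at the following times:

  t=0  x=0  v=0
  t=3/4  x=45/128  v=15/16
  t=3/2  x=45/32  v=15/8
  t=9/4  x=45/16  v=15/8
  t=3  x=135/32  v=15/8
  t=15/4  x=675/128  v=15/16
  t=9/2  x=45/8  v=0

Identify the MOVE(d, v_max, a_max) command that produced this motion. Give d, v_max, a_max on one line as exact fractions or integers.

final state: t=9/2, x=45/8, v=0 → d = 45/8
a_max = (15/16−0)/(3/4−0) = 5/4
max v = 15/8 over t∈[3/2,3] → v_max = 15/8
check: 15/8·(3/2+3/2) = 45/8 ✓

d=45/8 v_max=15/8 a_max=5/4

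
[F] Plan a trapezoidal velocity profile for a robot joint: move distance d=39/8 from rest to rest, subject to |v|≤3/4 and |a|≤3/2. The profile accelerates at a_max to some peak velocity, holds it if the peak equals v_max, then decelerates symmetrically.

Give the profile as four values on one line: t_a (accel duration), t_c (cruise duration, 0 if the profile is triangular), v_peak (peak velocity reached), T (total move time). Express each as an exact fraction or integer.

t_a=1/2 t_c=6 v_peak=3/4 T=7

v_max²/a_max = (3/4)²/(3/2) = 3/8
39/8 ≥ 3/8 ⇒ cruise phase
t_a = (3/4)/(3/2) = 1/2; v_peak = 3/4
d_cruise = 39/8 − 3/8 = 9/2; t_c = (9/2)/(3/4) = 6
T = 2·1/2 + 6 = 7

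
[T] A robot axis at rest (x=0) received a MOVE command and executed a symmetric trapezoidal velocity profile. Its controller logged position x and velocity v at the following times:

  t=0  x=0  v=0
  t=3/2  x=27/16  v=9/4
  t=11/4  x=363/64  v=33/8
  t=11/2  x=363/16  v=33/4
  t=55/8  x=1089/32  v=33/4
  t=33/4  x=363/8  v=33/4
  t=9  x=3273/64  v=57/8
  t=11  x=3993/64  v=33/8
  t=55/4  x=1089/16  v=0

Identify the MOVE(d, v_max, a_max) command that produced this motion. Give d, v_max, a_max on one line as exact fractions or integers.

final state: t=55/4, x=1089/16, v=0 → d = 1089/16
a_max = (9/4−0)/(3/2−0) = 3/2
max v = 33/4 over t∈[11/2,33/4] → v_max = 33/4
check: 33/4·(11/2+11/4) = 1089/16 ✓

d=1089/16 v_max=33/4 a_max=3/2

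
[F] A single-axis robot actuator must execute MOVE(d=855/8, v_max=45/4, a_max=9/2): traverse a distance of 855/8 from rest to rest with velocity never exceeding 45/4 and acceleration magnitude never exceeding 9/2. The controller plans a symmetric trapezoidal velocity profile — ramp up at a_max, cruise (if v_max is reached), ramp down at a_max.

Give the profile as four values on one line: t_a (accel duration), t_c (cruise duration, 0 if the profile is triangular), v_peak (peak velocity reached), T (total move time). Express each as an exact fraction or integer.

t_a=5/2 t_c=7 v_peak=45/4 T=12

vₘ²/aₘ = (45/4)²/(9/2) = 225/8
855/8 ≥ 225/8 ⇒ cruise phase
t_a = (45/4)/(9/2) = 5/2; v_peak = 45/4
d_cruise = 855/8 − 225/8 = 315/4; t_c = (315/4)/(45/4) = 7
T = 2·5/2 + 7 = 12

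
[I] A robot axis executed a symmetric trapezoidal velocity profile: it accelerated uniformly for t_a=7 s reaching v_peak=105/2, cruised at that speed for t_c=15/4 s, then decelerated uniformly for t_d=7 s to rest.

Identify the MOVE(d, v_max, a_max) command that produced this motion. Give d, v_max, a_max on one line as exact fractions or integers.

a_max = (105/2)/7 = 15/2
d_a = ½·105/2·7 = 735/4; d_c = 105/2·15/4 = 1575/8
d = 2·735/4 + 1575/8 = 4515/8
t_c = 15/4 > 0 ⇒ limit active, v_max = 105/2

d=4515/8 v_max=105/2 a_max=15/2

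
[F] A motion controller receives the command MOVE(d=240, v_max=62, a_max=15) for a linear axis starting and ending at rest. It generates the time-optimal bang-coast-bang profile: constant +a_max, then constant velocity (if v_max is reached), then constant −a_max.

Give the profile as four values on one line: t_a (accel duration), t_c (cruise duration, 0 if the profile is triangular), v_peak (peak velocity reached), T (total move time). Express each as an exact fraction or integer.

t_a=4 t_c=0 v_peak=60 T=8

v_max²/a_max = 62²/15 = 3844/15
240 < 3844/15 so t_c = 0
v_peak = √(240·15) = √3600 = 60
t_a = 60/15 = 4; t_c = 0
T = 2·4 = 8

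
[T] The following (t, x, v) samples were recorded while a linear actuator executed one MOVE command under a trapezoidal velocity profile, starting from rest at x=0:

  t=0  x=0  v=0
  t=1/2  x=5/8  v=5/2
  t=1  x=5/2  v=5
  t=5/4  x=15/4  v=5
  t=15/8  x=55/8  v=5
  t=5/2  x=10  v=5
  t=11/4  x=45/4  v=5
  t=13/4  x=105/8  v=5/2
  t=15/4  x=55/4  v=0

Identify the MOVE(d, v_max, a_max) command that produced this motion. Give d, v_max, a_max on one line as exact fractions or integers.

d=55/4 v_max=5 a_max=5

final state: t=15/4, x=55/4, v=0 → d = 55/4
a_max = (5/2−0)/(1/2−0) = 5
max v = 5 over t∈[1,11/4] → v_max = 5
check: 5·(1+7/4) = 55/4 ✓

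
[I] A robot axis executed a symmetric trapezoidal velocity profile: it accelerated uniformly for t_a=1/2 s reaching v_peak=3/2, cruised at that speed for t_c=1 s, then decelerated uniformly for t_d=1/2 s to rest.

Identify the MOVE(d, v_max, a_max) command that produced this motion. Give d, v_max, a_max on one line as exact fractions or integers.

d=9/4 v_max=3/2 a_max=3

a_max = (3/2)/(1/2) = 3
d_a = ½·3/2·1/2 = 3/8; d_c = 3/2·1 = 3/2
d = 2·3/8 + 3/2 = 9/4
t_c = 1 > 0 so v_max = 3/2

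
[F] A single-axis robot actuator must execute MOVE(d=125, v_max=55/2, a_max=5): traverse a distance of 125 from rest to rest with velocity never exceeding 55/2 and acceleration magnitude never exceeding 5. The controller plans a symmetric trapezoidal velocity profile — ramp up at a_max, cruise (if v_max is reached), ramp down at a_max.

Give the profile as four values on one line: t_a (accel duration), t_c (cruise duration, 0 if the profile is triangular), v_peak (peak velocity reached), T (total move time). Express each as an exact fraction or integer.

t_a=5 t_c=0 v_peak=25 T=10

vₘ²/aₘ = (55/2)²/5 = 605/4
125 < 605/4 → triangular
v_peak = √(125·5) = √625 = 25
t_a = 25/5 = 5; t_c = 0
T = 2·5 = 10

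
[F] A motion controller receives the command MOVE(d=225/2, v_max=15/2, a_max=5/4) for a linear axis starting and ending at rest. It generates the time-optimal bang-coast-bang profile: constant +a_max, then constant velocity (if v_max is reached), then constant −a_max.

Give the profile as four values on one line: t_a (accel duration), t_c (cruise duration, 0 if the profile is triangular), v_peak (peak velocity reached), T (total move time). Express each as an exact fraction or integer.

t_a=6 t_c=9 v_peak=15/2 T=21

vₘ²/aₘ = (15/2)²/(5/4) = 45
225/2 ≥ 45 ⇒ cruise phase
t_a = (15/2)/(5/4) = 6; v_peak = 15/2
d_cruise = 225/2 − 45 = 135/2; t_c = (135/2)/(15/2) = 9
T = 2·6 + 9 = 21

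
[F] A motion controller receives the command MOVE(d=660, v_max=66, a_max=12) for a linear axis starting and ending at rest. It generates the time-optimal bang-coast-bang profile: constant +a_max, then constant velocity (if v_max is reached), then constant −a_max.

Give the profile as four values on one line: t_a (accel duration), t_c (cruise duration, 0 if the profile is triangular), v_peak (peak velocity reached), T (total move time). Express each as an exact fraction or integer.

vₘ²/aₘ = 66²/12 = 363
660 ≥ 363 ⇒ cruise phase
t_a = 66/12 = 11/2; v_peak = 66
d_cruise = 660 − 363 = 297; t_c = 297/66 = 9/2
T = 2·11/2 + 9/2 = 31/2

t_a=11/2 t_c=9/2 v_peak=66 T=31/2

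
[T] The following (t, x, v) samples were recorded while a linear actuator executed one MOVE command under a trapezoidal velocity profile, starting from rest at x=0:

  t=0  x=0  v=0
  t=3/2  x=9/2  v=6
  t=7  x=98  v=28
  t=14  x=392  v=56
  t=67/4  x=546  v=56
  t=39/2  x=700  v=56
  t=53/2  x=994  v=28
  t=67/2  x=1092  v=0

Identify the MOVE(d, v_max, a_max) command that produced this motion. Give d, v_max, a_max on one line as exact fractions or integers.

final state: t=67/2, x=1092, v=0 → d = 1092
a_max = (6−0)/(3/2−0) = 4
max v = 56 over t∈[14,39/2] → v_max = 56
check: 56·(14+11/2) = 1092 ✓

d=1092 v_max=56 a_max=4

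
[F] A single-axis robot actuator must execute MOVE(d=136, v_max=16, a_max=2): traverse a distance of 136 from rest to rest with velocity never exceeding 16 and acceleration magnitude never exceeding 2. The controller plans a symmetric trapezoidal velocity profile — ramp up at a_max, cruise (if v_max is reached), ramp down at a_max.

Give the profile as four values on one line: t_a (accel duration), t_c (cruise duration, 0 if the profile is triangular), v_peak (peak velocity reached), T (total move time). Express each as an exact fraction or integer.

(v_max)²/a_max = 16²/2 = 128
136 ≥ 128 → trapezoidal
t_a = 16/2 = 8; v_peak = 16
d_cruise = 136 − 128 = 8; t_c = 8/16 = 1/2
T = 2·8 + 1/2 = 33/2

t_a=8 t_c=1/2 v_peak=16 T=33/2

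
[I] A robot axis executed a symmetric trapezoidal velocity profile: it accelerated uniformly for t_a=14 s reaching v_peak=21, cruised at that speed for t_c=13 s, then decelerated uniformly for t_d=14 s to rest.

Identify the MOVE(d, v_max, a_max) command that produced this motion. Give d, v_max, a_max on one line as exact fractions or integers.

a_max = 21/14 = 3/2
d_a = ½·21·14 = 147; d_c = 21·13 = 273
d = 2·147 + 273 = 567
t_c = 13 > 0 ⇒ limit active, v_max = 21

d=567 v_max=21 a_max=3/2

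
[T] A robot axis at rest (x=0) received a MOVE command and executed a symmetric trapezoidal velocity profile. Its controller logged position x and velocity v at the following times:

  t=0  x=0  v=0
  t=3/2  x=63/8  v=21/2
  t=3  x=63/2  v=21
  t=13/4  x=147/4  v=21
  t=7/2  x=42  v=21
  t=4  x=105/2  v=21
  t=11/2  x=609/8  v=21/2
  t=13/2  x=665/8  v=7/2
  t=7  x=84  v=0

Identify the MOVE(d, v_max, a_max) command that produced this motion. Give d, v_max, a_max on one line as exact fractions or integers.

d=84 v_max=21 a_max=7

final state: t=7, x=84, v=0 → d = 84
a_max = (21/2−0)/(3/2−0) = 7
max v = 21 over t∈[3,4] → v_max = 21
check: 21·(3+1) = 84 ✓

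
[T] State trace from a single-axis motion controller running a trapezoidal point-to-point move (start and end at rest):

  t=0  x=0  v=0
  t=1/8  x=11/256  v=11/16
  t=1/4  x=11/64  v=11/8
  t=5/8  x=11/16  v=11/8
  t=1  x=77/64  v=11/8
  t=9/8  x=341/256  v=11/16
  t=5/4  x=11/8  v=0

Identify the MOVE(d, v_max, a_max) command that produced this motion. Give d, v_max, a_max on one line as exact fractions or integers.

final state: t=5/4, x=11/8, v=0 → d = 11/8
a_max = (11/16−0)/(1/8−0) = 11/2
max v = 11/8 over t∈[1/4,1] → v_max = 11/8
check: 11/8·(1/4+3/4) = 11/8 ✓

d=11/8 v_max=11/8 a_max=11/2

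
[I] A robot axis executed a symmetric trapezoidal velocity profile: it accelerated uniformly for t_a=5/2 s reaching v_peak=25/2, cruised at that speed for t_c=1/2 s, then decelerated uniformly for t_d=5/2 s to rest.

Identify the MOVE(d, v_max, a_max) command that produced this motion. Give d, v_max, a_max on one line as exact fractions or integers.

d=75/2 v_max=25/2 a_max=5

a_max = (25/2)/(5/2) = 5
d_a = ½·25/2·5/2 = 125/8; d_c = 25/2·1/2 = 25/4
d = 2·125/8 + 25/4 = 75/2
t_c = 1/2 > 0 → v_max = v_peak = 25/2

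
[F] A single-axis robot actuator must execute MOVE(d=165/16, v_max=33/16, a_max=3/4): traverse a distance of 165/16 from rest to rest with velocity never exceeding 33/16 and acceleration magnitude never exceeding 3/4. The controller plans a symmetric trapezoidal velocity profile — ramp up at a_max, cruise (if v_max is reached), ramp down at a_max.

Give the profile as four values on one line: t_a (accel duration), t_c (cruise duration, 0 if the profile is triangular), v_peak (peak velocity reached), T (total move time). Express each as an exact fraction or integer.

t_a=11/4 t_c=9/4 v_peak=33/16 T=31/4

v_max²/a_max = (33/16)²/(3/4) = 363/64
165/16 ≥ 363/64 so v_max reached
t_a = (33/16)/(3/4) = 11/4; v_peak = 33/16
d_cruise = 165/16 − 363/64 = 297/64; t_c = (297/64)/(33/16) = 9/4
T = 2·11/4 + 9/4 = 31/4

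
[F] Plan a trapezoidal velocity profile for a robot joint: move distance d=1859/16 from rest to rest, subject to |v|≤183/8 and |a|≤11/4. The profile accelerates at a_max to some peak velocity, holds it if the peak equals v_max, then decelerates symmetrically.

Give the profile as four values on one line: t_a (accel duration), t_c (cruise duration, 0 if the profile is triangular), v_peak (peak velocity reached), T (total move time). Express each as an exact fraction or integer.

t_a=13/2 t_c=0 v_peak=143/8 T=13

(v_max)²/a_max = (183/8)²/(11/4) = 33489/176
1859/16 < 33489/176 → triangular
v_peak = √(1859/16·11/4) = √(20449/64) = 143/8
t_a = (143/8)/(11/4) = 13/2; t_c = 0
T = 2·13/2 = 13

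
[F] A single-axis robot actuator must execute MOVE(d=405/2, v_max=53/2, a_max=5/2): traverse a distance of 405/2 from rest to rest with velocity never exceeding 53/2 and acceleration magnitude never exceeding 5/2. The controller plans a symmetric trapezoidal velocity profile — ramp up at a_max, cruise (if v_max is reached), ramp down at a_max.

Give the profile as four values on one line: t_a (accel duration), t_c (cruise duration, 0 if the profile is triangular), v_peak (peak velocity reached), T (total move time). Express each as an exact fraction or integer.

v_max²/a_max = (53/2)²/(5/2) = 2809/10
405/2 < 2809/10 → triangular
v_peak = √(405/2·5/2) = √(2025/4) = 45/2
t_a = (45/2)/(5/2) = 9; t_c = 0
T = 2·9 = 18

t_a=9 t_c=0 v_peak=45/2 T=18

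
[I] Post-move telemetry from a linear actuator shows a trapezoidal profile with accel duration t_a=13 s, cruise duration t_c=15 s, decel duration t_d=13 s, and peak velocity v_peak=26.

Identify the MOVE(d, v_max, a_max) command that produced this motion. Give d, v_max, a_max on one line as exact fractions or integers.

a_max = 26/13 = 2
d_a = ½·26·13 = 169; d_c = 26·15 = 390
d = 2·169 + 390 = 728
t_c = 15 > 0 → v_max = v_peak = 26

d=728 v_max=26 a_max=2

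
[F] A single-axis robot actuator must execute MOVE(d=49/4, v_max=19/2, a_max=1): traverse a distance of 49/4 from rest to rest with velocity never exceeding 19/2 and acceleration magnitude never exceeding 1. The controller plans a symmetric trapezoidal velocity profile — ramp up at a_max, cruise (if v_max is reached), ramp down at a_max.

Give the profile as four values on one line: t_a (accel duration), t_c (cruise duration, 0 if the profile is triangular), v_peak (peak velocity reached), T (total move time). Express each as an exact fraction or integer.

t_a=7/2 t_c=0 v_peak=7/2 T=7

(v_max)²/a_max = (19/2)²/1 = 361/4
49/4 < 361/4 ⇒ no cruise
v_peak = √(49/4·1) = √(49/4) = 7/2
t_a = (7/2)/1 = 7/2; t_c = 0
T = 2·7/2 = 7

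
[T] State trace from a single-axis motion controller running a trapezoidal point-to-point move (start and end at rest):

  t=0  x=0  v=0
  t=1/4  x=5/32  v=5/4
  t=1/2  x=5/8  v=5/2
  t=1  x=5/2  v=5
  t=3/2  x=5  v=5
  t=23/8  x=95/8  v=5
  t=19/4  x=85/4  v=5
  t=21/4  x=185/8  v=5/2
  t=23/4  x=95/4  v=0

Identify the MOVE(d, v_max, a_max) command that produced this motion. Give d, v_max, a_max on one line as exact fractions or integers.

final state: t=23/4, x=95/4, v=0 → d = 95/4
a_max = (5/4−0)/(1/4−0) = 5
max v = 5 over t∈[1,19/4] → v_max = 5
check: 5·(1+15/4) = 95/4 ✓

d=95/4 v_max=5 a_max=5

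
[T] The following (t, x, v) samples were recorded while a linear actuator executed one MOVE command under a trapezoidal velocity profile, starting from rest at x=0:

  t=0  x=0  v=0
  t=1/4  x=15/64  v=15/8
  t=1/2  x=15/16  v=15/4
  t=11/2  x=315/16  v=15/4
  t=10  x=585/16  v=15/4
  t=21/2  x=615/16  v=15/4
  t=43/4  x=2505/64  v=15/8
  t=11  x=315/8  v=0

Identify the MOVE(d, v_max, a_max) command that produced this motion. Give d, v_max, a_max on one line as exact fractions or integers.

final state: t=11, x=315/8, v=0 → d = 315/8
a_max = (15/8−0)/(1/4−0) = 15/2
max v = 15/4 over t∈[1/2,21/2] → v_max = 15/4
check: 15/4·(1/2+10) = 315/8 ✓

d=315/8 v_max=15/4 a_max=15/2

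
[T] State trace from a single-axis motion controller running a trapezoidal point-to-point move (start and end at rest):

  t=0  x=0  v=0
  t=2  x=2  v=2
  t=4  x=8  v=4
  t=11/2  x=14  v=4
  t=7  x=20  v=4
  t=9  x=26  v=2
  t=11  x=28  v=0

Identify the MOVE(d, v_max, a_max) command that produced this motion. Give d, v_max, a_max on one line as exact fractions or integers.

d=28 v_max=4 a_max=1

final state: t=11, x=28, v=0 → d = 28
a_max = (2−0)/(2−0) = 1
max v = 4 over t∈[4,7] → v_max = 4
check: 4·(4+3) = 28 ✓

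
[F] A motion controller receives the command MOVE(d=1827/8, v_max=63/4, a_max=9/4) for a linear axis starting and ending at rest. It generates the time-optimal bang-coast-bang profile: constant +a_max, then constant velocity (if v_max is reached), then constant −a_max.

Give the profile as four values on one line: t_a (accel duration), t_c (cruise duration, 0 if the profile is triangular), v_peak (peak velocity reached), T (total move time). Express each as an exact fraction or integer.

t_a=7 t_c=15/2 v_peak=63/4 T=43/2

v_max²/a_max = (63/4)²/(9/4) = 441/4
1827/8 ≥ 441/4 so v_max reached
t_a = (63/4)/(9/4) = 7; v_peak = 63/4
d_cruise = 1827/8 − 441/4 = 945/8; t_c = (945/8)/(63/4) = 15/2
T = 2·7 + 15/2 = 43/2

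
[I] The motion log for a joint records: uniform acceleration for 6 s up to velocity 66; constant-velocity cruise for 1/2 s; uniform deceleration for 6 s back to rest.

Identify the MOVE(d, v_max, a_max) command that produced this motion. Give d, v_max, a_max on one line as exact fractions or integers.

a_max = 66/6 = 11
d_a = ½·66·6 = 198; d_c = 66·1/2 = 33
d = 2·198 + 33 = 429
t_c = 1/2 > 0 so v_max = 66

d=429 v_max=66 a_max=11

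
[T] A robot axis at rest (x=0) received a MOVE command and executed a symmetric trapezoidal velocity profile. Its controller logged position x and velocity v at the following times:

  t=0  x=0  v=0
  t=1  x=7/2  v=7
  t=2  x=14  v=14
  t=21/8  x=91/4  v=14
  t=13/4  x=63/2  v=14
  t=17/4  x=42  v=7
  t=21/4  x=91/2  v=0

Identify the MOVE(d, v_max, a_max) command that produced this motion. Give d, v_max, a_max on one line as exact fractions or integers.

final state: t=21/4, x=91/2, v=0 → d = 91/2
a_max = (7−0)/(1−0) = 7
max v = 14 over t∈[2,13/4] → v_max = 14
check: 14·(2+5/4) = 91/2 ✓

d=91/2 v_max=14 a_max=7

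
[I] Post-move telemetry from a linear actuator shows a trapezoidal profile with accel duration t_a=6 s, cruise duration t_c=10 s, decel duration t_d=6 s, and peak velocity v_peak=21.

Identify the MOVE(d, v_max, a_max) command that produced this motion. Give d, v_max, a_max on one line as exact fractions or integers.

a_max = 21/6 = 7/2
d_a = ½·21·6 = 63; d_c = 21·10 = 210
d = 2·63 + 210 = 336
t_c = 10 > 0 → v_max = v_peak = 21

d=336 v_max=21 a_max=7/2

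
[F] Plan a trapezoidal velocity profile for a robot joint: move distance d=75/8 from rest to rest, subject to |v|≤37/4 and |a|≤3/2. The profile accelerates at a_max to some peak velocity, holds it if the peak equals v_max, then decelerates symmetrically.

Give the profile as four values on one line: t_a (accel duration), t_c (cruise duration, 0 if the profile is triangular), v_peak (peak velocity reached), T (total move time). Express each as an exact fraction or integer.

vₘ²/aₘ = (37/4)²/(3/2) = 1369/24
75/8 < 1369/24 ⇒ no cruise
v_peak = √(75/8·3/2) = √(225/16) = 15/4
t_a = (15/4)/(3/2) = 5/2; t_c = 0
T = 2·5/2 = 5

t_a=5/2 t_c=0 v_peak=15/4 T=5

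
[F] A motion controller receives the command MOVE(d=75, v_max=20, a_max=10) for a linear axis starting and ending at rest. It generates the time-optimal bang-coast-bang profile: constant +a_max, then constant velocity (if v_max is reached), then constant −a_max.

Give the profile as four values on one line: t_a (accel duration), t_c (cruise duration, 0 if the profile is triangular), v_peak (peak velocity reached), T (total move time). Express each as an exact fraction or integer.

t_a=2 t_c=7/4 v_peak=20 T=23/4

(v_max)²/a_max = 20²/10 = 40
75 ≥ 40 ⇒ cruise phase
t_a = 20/10 = 2; v_peak = 20
d_cruise = 75 − 40 = 35; t_c = 35/20 = 7/4
T = 2·2 + 7/4 = 23/4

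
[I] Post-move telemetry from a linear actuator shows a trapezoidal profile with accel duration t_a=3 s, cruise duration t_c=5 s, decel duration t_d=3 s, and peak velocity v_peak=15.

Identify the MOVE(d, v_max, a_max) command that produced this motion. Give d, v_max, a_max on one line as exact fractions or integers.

d=120 v_max=15 a_max=5

a_max = 15/3 = 5
d_a = ½·15·3 = 45/2; d_c = 15·5 = 75
d = 2·45/2 + 75 = 120
t_c = 5 > 0 so v_max = 15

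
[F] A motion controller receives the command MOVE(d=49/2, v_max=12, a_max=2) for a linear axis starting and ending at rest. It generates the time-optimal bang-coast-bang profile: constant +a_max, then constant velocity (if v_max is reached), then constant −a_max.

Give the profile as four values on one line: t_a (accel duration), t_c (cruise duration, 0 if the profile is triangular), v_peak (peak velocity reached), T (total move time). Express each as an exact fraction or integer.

t_a=7/2 t_c=0 v_peak=7 T=7

(v_max)²/a_max = 12²/2 = 72
49/2 < 72 ⇒ no cruise
v_peak = √(49/2·2) = √49 = 7
t_a = 7/2; t_c = 0
T = 2·7/2 = 7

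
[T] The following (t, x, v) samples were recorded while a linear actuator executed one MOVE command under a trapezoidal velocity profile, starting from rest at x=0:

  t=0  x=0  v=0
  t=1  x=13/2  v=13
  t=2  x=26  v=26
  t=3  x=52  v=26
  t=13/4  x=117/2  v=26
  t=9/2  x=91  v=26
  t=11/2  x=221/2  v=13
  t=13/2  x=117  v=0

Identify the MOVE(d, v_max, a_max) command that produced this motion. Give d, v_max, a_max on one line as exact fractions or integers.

d=117 v_max=26 a_max=13

final state: t=13/2, x=117, v=0 → d = 117
a_max = (13−0)/(1−0) = 13
max v = 26 over t∈[2,9/2] → v_max = 26
check: 26·(2+5/2) = 117 ✓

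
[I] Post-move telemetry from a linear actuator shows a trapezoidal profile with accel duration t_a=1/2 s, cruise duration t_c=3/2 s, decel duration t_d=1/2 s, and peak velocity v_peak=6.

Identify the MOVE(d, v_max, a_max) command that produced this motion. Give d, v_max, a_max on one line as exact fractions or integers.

a_max = 6/(1/2) = 12
d_a = ½·6·1/2 = 3/2; d_c = 6·3/2 = 9
d = 2·3/2 + 9 = 12
t_c = 3/2 > 0 ⇒ limit active, v_max = 6

d=12 v_max=6 a_max=12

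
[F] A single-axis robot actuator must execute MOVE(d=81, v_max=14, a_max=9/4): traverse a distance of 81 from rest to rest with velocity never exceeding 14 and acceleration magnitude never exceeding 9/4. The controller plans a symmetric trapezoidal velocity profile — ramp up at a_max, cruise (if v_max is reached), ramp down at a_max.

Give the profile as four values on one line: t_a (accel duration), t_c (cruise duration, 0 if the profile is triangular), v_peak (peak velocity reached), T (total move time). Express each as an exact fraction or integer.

(v_max)²/a_max = 14²/(9/4) = 784/9
81 < 784/9 → triangular
v_peak = √(81·9/4) = √(729/4) = 27/2
t_a = (27/2)/(9/4) = 6; t_c = 0
T = 2·6 = 12

t_a=6 t_c=0 v_peak=27/2 T=12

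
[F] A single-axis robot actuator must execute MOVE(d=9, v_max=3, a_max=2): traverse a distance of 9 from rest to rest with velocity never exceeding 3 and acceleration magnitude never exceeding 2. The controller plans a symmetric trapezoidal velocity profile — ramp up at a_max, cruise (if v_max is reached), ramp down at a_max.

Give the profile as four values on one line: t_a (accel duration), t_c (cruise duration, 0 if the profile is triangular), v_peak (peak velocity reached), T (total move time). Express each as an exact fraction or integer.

(v_max)²/a_max = 3²/2 = 9/2
9 ≥ 9/2 ⇒ cruise phase
t_a = 3/2; v_peak = 3
d_cruise = 9 − 9/2 = 9/2; t_c = (9/2)/3 = 3/2
T = 2·3/2 + 3/2 = 9/2

t_a=3/2 t_c=3/2 v_peak=3 T=9/2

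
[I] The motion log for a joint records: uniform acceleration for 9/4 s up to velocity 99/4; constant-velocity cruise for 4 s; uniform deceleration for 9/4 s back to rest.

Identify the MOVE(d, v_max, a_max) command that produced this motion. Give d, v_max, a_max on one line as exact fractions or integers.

d=2475/16 v_max=99/4 a_max=11

a_max = (99/4)/(9/4) = 11
d_a = ½·99/4·9/4 = 891/32; d_c = 99/4·4 = 99
d = 2·891/32 + 99 = 2475/16
t_c = 4 > 0 ⇒ limit active, v_max = 99/4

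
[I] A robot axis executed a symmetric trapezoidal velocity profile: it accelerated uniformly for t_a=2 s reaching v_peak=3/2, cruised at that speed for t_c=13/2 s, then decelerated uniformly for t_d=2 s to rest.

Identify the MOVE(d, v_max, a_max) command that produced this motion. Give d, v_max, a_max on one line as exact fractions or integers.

d=51/4 v_max=3/2 a_max=3/4

a_max = (3/2)/2 = 3/4
d_a = ½·3/2·2 = 3/2; d_c = 3/2·13/2 = 39/4
d = 2·3/2 + 39/4 = 51/4
t_c = 13/2 > 0 → v_max = v_peak = 3/2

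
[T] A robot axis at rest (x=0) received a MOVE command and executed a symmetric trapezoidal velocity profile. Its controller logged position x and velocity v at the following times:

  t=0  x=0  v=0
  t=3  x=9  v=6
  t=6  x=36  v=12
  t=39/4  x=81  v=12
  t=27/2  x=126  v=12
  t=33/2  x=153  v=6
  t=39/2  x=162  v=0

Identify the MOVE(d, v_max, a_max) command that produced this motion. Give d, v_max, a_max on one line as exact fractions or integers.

final state: t=39/2, x=162, v=0 → d = 162
a_max = (6−0)/(3−0) = 2
max v = 12 over t∈[6,27/2] → v_max = 12
check: 12·(6+15/2) = 162 ✓

d=162 v_max=12 a_max=2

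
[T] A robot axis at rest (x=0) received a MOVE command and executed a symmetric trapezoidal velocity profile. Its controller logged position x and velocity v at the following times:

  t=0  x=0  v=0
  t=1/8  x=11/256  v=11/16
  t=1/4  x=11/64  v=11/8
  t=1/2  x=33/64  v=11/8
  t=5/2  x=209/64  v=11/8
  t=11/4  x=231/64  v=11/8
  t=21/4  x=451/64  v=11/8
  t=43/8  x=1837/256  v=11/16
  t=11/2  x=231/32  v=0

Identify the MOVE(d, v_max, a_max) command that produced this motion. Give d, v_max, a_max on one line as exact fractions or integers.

d=231/32 v_max=11/8 a_max=11/2

final state: t=11/2, x=231/32, v=0 → d = 231/32
a_max = (11/16−0)/(1/8−0) = 11/2
max v = 11/8 over t∈[1/4,21/4] → v_max = 11/8
check: 11/8·(1/4+5) = 231/32 ✓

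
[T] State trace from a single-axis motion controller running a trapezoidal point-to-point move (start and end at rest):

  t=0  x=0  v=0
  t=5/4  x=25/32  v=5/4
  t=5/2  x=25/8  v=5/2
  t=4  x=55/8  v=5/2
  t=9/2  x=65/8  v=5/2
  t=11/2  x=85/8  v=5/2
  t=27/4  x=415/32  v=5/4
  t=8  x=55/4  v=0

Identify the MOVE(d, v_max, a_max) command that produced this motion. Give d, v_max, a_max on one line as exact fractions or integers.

final state: t=8, x=55/4, v=0 → d = 55/4
a_max = (5/4−0)/(5/4−0) = 1
max v = 5/2 over t∈[5/2,11/2] → v_max = 5/2
check: 5/2·(5/2+3) = 55/4 ✓

d=55/4 v_max=5/2 a_max=1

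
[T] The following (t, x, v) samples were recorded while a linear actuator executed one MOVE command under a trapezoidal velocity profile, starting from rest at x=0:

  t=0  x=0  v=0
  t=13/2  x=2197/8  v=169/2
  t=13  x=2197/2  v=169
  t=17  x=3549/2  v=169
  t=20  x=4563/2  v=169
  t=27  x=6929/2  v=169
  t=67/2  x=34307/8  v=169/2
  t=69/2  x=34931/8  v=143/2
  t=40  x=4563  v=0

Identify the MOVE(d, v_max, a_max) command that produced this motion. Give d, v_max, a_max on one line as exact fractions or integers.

d=4563 v_max=169 a_max=13

final state: t=40, x=4563, v=0 → d = 4563
a_max = (169/2−0)/(13/2−0) = 13
max v = 169 over t∈[13,27] → v_max = 169
check: 169·(13+14) = 4563 ✓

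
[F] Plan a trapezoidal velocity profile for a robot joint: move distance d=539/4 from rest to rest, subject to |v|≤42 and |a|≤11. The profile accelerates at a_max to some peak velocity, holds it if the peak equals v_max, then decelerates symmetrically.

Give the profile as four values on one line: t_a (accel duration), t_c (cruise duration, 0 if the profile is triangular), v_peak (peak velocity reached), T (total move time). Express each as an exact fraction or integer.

vₘ²/aₘ = 42²/11 = 1764/11
539/4 < 1764/11 so t_c = 0
v_peak = √(539/4·11) = √(5929/4) = 77/2
t_a = (77/2)/11 = 7/2; t_c = 0
T = 2·7/2 = 7

t_a=7/2 t_c=0 v_peak=77/2 T=7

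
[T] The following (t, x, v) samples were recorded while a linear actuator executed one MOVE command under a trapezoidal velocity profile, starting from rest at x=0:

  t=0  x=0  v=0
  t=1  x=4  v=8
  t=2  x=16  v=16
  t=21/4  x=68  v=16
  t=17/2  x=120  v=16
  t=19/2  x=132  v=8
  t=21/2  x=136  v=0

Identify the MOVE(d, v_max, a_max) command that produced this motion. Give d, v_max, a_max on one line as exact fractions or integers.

d=136 v_max=16 a_max=8

final state: t=21/2, x=136, v=0 → d = 136
a_max = (8−0)/(1−0) = 8
max v = 16 over t∈[2,17/2] → v_max = 16
check: 16·(2+13/2) = 136 ✓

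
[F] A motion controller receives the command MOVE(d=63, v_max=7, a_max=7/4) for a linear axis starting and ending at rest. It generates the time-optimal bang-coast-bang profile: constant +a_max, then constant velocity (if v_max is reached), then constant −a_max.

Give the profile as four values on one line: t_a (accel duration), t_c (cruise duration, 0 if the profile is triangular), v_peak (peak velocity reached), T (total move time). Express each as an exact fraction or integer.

v_max²/a_max = 7²/(7/4) = 28
63 ≥ 28 → trapezoidal
t_a = 7/(7/4) = 4; v_peak = 7
d_cruise = 63 − 28 = 35; t_c = 35/7 = 5
T = 2·4 + 5 = 13

t_a=4 t_c=5 v_peak=7 T=13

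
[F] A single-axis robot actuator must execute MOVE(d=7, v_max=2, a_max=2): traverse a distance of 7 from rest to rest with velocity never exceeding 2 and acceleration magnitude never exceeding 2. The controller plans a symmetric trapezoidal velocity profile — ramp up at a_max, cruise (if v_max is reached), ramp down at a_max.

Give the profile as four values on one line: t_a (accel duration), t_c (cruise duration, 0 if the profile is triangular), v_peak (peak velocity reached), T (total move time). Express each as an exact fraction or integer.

v_max²/a_max = 2²/2 = 2
7 ≥ 2 → trapezoidal
t_a = 2/2 = 1; v_peak = 2
d_cruise = 7 − 2 = 5; t_c = 5/2
T = 2·1 + 5/2 = 9/2

t_a=1 t_c=5/2 v_peak=2 T=9/2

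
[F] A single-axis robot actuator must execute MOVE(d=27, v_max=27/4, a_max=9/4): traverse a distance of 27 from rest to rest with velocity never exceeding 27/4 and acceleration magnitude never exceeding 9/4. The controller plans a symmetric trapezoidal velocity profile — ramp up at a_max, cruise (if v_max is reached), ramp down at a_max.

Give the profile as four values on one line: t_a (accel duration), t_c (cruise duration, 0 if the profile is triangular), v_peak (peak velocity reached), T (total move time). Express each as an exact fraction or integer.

v_max²/a_max = (27/4)²/(9/4) = 81/4
27 ≥ 81/4 so v_max reached
t_a = (27/4)/(9/4) = 3; v_peak = 27/4
d_cruise = 27 − 81/4 = 27/4; t_c = (27/4)/(27/4) = 1
T = 2·3 + 1 = 7

t_a=3 t_c=1 v_peak=27/4 T=7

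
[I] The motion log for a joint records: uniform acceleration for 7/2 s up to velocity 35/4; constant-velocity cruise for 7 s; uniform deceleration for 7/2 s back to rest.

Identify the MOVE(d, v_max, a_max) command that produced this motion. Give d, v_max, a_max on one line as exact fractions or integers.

a_max = (35/4)/(7/2) = 5/2
d_a = ½·35/4·7/2 = 245/16; d_c = 35/4·7 = 245/4
d = 2·245/16 + 245/4 = 735/8
t_c = 7 > 0 so v_max = 35/4

d=735/8 v_max=35/4 a_max=5/2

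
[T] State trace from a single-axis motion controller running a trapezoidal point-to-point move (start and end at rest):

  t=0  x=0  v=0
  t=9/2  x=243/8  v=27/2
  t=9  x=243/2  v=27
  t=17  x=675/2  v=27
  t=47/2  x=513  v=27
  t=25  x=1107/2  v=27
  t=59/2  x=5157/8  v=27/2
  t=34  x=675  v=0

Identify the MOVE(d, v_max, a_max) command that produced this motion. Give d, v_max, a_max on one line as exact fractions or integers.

d=675 v_max=27 a_max=3

final state: t=34, x=675, v=0 → d = 675
a_max = (27/2−0)/(9/2−0) = 3
max v = 27 over t∈[9,25] → v_max = 27
check: 27·(9+16) = 675 ✓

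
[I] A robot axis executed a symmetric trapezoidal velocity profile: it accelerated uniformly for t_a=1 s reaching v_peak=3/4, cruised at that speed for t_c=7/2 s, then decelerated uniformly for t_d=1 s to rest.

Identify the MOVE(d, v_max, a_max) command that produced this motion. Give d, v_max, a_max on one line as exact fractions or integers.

d=27/8 v_max=3/4 a_max=3/4

a_max = (3/4)/1 = 3/4
d_a = ½·3/4·1 = 3/8; d_c = 3/4·7/2 = 21/8
d = 2·3/8 + 21/8 = 27/8
t_c = 7/2 > 0 so v_max = 3/4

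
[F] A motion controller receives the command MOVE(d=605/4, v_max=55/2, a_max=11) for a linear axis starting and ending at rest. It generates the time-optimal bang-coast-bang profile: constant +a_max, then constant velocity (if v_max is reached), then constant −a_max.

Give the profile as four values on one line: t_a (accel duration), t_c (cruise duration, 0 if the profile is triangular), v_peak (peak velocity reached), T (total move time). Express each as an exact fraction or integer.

t_a=5/2 t_c=3 v_peak=55/2 T=8

v_max²/a_max = (55/2)²/11 = 275/4
605/4 ≥ 275/4 so v_max reached
t_a = (55/2)/11 = 5/2; v_peak = 55/2
d_cruise = 605/4 − 275/4 = 165/2; t_c = (165/2)/(55/2) = 3
T = 2·5/2 + 3 = 8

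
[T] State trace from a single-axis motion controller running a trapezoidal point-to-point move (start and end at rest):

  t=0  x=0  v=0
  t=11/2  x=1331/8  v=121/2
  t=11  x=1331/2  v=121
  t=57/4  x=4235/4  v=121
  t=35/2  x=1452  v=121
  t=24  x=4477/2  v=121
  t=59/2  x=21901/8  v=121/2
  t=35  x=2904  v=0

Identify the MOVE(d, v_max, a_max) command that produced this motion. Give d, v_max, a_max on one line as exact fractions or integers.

d=2904 v_max=121 a_max=11

final state: t=35, x=2904, v=0 → d = 2904
a_max = (121/2−0)/(11/2−0) = 11
max v = 121 over t∈[11,24] → v_max = 121
check: 121·(11+13) = 2904 ✓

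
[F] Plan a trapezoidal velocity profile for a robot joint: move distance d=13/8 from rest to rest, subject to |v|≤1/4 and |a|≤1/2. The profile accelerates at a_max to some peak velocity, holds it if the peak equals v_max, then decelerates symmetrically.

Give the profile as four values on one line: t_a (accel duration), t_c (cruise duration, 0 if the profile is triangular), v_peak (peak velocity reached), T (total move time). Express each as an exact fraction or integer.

t_a=1/2 t_c=6 v_peak=1/4 T=7

(v_max)²/a_max = (1/4)²/(1/2) = 1/8
13/8 ≥ 1/8 ⇒ cruise phase
t_a = (1/4)/(1/2) = 1/2; v_peak = 1/4
d_cruise = 13/8 − 1/8 = 3/2; t_c = (3/2)/(1/4) = 6
T = 2·1/2 + 6 = 7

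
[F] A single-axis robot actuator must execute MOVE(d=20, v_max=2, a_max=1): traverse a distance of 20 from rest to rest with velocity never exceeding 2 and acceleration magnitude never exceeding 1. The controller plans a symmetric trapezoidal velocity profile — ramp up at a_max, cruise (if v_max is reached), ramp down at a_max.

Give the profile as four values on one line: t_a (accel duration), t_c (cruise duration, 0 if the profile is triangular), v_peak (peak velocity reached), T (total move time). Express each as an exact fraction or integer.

t_a=2 t_c=8 v_peak=2 T=12

vₘ²/aₘ = 2²/1 = 4
20 ≥ 4 ⇒ cruise phase
t_a = 2/1 = 2; v_peak = 2
d_cruise = 20 − 4 = 16; t_c = 16/2 = 8
T = 2·2 + 8 = 12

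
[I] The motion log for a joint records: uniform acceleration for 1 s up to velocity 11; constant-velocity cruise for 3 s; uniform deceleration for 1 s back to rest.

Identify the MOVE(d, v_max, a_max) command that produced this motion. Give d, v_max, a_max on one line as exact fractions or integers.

a_max = 11/1 = 11
d_a = ½·11·1 = 11/2; d_c = 11·3 = 33
d = 2·11/2 + 33 = 44
t_c = 3 > 0 ⇒ limit active, v_max = 11

d=44 v_max=11 a_max=11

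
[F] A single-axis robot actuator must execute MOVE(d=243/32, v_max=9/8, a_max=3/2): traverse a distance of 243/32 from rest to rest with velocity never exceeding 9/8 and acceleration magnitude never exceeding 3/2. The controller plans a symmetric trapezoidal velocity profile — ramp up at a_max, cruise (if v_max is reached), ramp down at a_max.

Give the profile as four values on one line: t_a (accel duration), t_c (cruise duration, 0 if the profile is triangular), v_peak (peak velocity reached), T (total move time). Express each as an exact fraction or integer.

vₘ²/aₘ = (9/8)²/(3/2) = 27/32
243/32 ≥ 27/32 → trapezoidal
t_a = (9/8)/(3/2) = 3/4; v_peak = 9/8
d_cruise = 243/32 − 27/32 = 27/4; t_c = (27/4)/(9/8) = 6
T = 2·3/4 + 6 = 15/2

t_a=3/4 t_c=6 v_peak=9/8 T=15/2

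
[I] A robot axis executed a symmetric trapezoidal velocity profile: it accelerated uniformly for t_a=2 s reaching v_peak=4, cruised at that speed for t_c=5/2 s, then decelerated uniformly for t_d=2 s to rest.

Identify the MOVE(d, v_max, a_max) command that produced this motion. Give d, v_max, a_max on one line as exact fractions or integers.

d=18 v_max=4 a_max=2

a_max = 4/2 = 2
d_a = ½·4·2 = 4; d_c = 4·5/2 = 10
d = 2·4 + 10 = 18
t_c = 5/2 > 0 → v_max = v_peak = 4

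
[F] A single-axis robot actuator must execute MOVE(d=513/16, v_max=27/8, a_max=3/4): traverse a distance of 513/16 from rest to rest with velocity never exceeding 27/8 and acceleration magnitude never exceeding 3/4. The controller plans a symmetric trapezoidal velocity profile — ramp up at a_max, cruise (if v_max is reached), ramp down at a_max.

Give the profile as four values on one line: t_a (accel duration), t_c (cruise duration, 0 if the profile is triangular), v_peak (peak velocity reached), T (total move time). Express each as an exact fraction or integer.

(v_max)²/a_max = (27/8)²/(3/4) = 243/16
513/16 ≥ 243/16 → trapezoidal
t_a = (27/8)/(3/4) = 9/2; v_peak = 27/8
d_cruise = 513/16 − 243/16 = 135/8; t_c = (135/8)/(27/8) = 5
T = 2·9/2 + 5 = 14

t_a=9/2 t_c=5 v_peak=27/8 T=14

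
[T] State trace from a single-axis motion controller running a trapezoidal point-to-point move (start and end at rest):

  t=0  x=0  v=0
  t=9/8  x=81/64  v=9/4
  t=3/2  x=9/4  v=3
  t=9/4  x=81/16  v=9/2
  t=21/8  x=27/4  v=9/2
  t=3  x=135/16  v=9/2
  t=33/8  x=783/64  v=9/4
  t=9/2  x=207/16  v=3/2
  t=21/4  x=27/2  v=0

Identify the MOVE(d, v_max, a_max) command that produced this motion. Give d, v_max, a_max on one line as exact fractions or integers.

final state: t=21/4, x=27/2, v=0 → d = 27/2
a_max = (9/4−0)/(9/8−0) = 2
max v = 9/2 over t∈[9/4,3] → v_max = 9/2
check: 9/2·(9/4+3/4) = 27/2 ✓

d=27/2 v_max=9/2 a_max=2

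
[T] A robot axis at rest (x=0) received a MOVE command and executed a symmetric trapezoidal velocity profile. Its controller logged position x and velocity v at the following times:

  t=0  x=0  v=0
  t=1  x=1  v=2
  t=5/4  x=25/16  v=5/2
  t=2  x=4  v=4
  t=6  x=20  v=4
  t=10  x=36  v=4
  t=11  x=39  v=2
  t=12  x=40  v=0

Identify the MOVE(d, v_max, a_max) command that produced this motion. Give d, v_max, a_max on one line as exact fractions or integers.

final state: t=12, x=40, v=0 → d = 40
a_max = (2−0)/(1−0) = 2
max v = 4 over t∈[2,10] → v_max = 4
check: 4·(2+8) = 40 ✓

d=40 v_max=4 a_max=2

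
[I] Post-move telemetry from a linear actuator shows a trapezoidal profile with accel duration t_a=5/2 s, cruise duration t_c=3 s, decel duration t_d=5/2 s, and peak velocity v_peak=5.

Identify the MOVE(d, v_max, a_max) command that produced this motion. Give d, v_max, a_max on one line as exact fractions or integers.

a_max = 5/(5/2) = 2
d_a = ½·5·5/2 = 25/4; d_c = 5·3 = 15
d = 2·25/4 + 15 = 55/2
t_c = 3 > 0 → v_max = v_peak = 5

d=55/2 v_max=5 a_max=2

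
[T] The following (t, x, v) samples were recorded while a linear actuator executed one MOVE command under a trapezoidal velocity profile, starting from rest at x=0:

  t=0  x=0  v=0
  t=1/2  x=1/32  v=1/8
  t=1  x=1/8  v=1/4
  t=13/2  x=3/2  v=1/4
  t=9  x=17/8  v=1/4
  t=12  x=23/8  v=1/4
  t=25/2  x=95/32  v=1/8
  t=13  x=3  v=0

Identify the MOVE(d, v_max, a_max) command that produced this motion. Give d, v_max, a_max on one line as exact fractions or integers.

final state: t=13, x=3, v=0 → d = 3
a_max = (1/8−0)/(1/2−0) = 1/4
max v = 1/4 over t∈[1,12] → v_max = 1/4
check: 1/4·(1+11) = 3 ✓

d=3 v_max=1/4 a_max=1/4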